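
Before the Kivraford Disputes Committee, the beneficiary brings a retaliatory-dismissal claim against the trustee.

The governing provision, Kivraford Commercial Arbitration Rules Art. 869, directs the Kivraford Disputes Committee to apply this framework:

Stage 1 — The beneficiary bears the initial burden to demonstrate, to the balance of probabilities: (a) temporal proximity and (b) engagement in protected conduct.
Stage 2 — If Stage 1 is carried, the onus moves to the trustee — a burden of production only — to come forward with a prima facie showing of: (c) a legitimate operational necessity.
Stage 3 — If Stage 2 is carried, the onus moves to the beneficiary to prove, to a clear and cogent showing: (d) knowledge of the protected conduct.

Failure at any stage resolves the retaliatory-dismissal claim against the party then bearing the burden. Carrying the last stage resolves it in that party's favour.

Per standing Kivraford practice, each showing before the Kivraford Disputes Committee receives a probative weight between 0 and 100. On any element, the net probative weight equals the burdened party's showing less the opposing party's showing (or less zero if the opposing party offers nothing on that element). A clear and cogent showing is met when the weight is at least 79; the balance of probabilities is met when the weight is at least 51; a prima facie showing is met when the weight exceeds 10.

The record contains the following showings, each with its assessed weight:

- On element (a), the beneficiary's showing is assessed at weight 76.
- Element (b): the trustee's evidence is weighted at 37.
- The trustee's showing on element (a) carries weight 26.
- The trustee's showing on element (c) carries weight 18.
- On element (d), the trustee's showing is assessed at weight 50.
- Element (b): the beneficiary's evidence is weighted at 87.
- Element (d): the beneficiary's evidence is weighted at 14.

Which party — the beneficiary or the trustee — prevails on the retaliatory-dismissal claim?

Stage 1 (beneficiary, the balance of probabilities, weight is at least 51): (a) net 76−26=50 < 51 — fails; (b) net 87−37=50 < 51 — fails.
  The beneficiary does not carry Stage 1.
The trustee prevails.

trustee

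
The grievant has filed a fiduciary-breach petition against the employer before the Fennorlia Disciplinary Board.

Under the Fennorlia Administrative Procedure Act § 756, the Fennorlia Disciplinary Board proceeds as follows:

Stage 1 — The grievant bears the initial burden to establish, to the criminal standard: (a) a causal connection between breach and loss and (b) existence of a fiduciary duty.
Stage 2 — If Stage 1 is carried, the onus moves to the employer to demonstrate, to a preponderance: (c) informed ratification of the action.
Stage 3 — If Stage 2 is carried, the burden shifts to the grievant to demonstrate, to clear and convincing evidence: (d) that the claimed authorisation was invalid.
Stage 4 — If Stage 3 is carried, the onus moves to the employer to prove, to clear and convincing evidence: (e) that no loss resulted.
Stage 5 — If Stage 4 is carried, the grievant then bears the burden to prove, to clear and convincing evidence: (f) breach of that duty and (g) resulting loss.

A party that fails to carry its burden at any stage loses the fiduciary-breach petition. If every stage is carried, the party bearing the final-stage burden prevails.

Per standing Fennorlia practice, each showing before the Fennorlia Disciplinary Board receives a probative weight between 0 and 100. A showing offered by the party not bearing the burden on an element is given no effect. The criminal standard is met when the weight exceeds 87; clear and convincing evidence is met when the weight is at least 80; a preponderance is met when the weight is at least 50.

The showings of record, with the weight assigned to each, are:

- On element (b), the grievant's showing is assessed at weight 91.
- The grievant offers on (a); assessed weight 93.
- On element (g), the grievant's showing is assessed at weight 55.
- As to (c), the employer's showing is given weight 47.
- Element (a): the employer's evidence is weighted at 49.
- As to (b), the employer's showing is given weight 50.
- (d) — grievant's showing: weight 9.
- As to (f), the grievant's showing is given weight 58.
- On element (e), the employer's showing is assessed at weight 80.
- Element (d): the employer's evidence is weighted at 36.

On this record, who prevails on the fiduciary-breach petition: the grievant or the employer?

Stage 1 — burden on grievant; standard: the criminal standard (weight exceeds 87).
    (a): 93 (employer's 49 disregarded) > 87 [met]
    (b): 91 (employer's 50 disregarded) > 87 [met]
  Stage 1 is satisfied; the onus moves to the employer.
Stage 2 — burden on employer; standard: a preponderance (weight is at least 50).
    (c): 47 < 50 [not met]
  Stage 2 not carried; the employer fails its burden.
So the grievant prevails.

grievant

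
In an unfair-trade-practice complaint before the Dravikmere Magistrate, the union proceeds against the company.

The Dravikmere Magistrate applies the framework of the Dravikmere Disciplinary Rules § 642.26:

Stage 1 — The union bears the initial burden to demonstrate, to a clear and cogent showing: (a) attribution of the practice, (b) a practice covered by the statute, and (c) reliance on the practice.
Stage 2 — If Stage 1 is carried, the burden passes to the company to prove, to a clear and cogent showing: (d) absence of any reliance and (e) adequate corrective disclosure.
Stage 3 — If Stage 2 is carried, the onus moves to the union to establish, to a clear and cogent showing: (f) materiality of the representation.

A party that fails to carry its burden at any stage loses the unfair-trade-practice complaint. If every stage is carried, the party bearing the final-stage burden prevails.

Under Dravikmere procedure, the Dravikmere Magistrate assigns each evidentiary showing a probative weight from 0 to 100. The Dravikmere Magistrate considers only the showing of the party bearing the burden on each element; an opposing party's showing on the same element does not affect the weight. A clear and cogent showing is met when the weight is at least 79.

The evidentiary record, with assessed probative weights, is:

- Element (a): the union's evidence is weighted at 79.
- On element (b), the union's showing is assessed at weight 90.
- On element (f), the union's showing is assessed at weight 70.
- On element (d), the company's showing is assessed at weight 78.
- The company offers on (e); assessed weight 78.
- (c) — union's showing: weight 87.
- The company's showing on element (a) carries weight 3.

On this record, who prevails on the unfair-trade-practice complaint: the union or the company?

union

At Stage 1 the union must meet a clear and cogent showing (weight is at least 79): on (a) the weight is 79 (the company's 3 is given no effect), ≥ 79, so (a) meets the standard; on (b) the weight is 90, which does reach 79, so (b) meets the standard; on (c) the weight is 87, ≥ 79, so (c) meets the standard.
  The union carries Stage 1; the company now bears the burden.
At Stage 2 the company must meet a clear and cogent showing (weight is at least 79): on (d) the weight is 78, which does not reach 79, so (d) does not meet the standard; on (e) the weight is 78, which does not reach 79, so (e) does not meet the standard.
  Stage 2 not carried; the company fails its burden.
The analysis ends at Stage 2; the union prevails.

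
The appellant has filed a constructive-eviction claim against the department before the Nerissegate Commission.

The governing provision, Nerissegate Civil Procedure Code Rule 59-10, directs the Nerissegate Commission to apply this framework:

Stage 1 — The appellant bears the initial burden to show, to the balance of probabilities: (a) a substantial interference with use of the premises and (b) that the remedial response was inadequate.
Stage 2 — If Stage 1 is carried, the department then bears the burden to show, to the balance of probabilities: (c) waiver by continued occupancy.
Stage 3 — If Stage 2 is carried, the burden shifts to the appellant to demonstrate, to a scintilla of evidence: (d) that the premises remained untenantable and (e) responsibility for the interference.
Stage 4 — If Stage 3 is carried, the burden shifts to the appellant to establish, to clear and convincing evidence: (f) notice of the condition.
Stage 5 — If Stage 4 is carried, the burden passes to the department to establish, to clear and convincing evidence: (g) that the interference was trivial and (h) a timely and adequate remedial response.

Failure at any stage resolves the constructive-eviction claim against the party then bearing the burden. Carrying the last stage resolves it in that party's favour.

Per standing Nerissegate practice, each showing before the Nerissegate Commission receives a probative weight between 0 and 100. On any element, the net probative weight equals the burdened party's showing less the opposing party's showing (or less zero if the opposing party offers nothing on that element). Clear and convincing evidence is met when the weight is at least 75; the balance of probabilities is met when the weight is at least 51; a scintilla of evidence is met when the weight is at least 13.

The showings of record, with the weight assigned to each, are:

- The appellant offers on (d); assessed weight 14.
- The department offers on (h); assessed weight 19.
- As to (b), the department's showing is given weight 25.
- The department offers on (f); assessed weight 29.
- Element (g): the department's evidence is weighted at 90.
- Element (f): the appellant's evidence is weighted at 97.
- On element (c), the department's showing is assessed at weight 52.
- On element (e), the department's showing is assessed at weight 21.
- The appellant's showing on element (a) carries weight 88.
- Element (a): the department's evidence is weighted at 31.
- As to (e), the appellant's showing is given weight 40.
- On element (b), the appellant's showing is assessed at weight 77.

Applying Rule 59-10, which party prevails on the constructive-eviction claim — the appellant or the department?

department

At Stage 1 the appellant must meet the balance of probabilities (weight is at least 51): on (a) the weight is 88 less the opposing 31 gives net 57, which does reach 51, so (a) meets the standard; on (b) the weight is 77 less the opposing 25 gives net 52, ≥ 51, so (b) meets the standard.
  Stage 1 is satisfied; the onus moves to the department.
At Stage 2 the department must meet the balance of probabilities (weight is at least 51): on (c) the weight is 52, ≥ 51, so (c) meets the standard.
  The department carries Stage 2; the appellant now bears the burden.
At Stage 3 the appellant must meet a scintilla of evidence (weight is at least 13): on (d) the weight is 14, ≥ 13, so (d) meets the standard; on (e) the weight is 40 less the opposing 21 gives net 19, ≥ 13, so (e) meets the standard.
  All elements met. The appellant retains the burden for Stage 4.
At Stage 4 the appellant must meet clear and convincing evidence (weight is at least 75): on (f) the weight is 97 less the opposing 29 gives net 68, which does not reach 75, so (f) does not meet the standard.
  Stage 4 not carried; the appellant fails its burden.
The department prevails.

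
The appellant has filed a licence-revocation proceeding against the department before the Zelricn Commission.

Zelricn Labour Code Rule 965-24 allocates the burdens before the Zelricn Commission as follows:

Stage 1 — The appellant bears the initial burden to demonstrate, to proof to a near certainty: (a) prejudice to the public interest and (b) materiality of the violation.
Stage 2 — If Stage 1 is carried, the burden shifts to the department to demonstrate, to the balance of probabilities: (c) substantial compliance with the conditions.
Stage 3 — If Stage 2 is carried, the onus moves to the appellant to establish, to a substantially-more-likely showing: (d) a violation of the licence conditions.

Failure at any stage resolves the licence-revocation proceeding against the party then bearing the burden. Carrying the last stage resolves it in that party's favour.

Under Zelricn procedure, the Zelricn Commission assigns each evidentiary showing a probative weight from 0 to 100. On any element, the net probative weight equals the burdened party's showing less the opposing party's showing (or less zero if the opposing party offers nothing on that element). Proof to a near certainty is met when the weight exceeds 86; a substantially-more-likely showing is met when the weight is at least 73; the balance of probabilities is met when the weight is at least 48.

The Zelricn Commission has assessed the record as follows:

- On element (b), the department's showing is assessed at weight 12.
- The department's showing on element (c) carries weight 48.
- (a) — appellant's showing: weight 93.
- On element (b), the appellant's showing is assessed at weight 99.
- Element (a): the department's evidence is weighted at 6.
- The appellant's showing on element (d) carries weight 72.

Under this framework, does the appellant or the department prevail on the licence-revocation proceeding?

department

Stage 1 (appellant, proof to a near certainty, weight exceeds 86): (a) net 93−6=87 > 86 — meets; (b) net 99−12=87 > 86 — meets.
  Stage 1 carried; the burden shifts to the department.
Stage 2 (department, the balance of probabilities, weight is at least 48): (c) 48 ≥ 48 — meets.
  All elements met. The burden passes to the appellant.
Stage 3 (appellant, a substantially-more-likely showing, weight is at least 73): (d) 72 < 73 — fails.
  Not every element is met, so the appellant fails to carry Stage 3.
The analysis ends at Stage 3; the department prevails.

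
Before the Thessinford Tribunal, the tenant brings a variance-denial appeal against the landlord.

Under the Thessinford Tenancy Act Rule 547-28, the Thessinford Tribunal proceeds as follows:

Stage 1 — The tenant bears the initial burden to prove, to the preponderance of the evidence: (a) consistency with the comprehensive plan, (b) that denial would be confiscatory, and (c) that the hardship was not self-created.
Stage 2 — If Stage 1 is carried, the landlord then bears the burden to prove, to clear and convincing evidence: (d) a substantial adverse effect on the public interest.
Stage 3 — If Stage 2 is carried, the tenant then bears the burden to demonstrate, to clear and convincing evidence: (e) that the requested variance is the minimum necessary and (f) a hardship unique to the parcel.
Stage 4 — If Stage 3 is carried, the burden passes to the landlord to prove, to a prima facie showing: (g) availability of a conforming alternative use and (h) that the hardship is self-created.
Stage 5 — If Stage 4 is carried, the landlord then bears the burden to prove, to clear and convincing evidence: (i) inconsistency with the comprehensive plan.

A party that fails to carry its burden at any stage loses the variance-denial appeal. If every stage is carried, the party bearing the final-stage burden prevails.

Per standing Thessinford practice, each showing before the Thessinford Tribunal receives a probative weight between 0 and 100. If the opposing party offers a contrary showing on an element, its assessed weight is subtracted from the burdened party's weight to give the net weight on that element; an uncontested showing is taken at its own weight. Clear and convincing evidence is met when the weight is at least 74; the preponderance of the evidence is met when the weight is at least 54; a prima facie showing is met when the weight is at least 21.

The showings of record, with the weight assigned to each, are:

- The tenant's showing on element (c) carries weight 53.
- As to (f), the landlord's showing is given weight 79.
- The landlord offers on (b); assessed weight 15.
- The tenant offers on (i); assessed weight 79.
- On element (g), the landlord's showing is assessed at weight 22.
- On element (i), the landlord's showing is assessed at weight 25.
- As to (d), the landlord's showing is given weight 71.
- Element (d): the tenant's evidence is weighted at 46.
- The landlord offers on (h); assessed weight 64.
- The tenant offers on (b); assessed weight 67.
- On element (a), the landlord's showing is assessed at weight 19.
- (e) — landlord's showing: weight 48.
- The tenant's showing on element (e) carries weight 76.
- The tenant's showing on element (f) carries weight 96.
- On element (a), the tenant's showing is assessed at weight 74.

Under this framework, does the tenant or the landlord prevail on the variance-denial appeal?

At Stage 1 the tenant must meet the preponderance of the evidence (weight is at least 54): on (a) the weight is 74 less the opposing 19 gives net 55, ≥ 54, so (a) meets the standard; on (b) the weight is 67 less the opposing 15 gives net 52, which does not reach 54, so (b) does not meet the standard; on (c) the weight is 53, which does not reach 54, so (c) does not meet the standard.
  Stage 1 not carried; the tenant fails its burden.
So the landlord prevails.

landlord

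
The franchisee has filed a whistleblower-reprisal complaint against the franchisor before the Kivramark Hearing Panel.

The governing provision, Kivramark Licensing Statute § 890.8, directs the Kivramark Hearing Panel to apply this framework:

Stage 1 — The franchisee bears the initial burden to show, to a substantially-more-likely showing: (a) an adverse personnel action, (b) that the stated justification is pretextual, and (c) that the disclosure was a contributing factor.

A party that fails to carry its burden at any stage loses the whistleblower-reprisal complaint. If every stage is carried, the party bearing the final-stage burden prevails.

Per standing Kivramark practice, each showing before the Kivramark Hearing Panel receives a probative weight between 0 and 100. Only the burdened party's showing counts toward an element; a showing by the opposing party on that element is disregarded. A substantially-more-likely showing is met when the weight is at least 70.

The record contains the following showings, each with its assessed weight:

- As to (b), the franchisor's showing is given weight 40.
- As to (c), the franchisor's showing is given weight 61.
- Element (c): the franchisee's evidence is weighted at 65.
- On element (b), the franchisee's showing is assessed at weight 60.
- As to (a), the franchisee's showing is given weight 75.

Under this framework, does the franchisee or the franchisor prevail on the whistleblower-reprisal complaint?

franchisor

Stage 1 (franchisee, a substantially-more-likely showing, weight is at least 70): (a) 75 ≥ 70 — meets; (b) 60 (franchisor's 40 disregarded) < 70 — fails; (c) 65 (franchisor's 61 disregarded) < 70 — fails.
  Stage 1 not carried; the franchisee fails its burden.
So the franchisor prevails.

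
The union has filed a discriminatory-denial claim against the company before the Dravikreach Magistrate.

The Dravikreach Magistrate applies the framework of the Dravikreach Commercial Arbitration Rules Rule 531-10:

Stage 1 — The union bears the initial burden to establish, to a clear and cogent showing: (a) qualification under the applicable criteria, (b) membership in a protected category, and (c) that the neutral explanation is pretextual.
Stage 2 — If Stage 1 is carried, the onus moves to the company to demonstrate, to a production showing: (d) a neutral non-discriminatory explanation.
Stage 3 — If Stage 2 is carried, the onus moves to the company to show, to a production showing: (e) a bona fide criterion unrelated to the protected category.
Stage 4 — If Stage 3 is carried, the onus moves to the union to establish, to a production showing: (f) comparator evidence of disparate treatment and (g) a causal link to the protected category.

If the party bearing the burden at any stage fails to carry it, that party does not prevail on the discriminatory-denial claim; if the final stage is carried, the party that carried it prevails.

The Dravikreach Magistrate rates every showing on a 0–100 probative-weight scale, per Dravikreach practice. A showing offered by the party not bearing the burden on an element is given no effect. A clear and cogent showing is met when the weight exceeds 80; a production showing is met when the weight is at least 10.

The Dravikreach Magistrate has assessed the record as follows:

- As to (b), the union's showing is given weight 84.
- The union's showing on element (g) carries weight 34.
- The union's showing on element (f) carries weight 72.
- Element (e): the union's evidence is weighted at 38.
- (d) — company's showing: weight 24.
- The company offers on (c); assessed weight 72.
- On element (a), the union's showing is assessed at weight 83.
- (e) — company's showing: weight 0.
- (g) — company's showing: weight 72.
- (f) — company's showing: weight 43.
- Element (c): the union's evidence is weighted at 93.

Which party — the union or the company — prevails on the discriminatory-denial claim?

union

Stage 1 (union, a clear and cogent showing, weight exceeds 80): (a) 83 > 80 — meets; (b) 84 > 80 — meets; (c) 93 (company's 72 disregarded) > 80 — meets.
  The union carries Stage 1; the company now bears the burden.
Stage 2 (company, a production showing, weight is at least 10): (d) 24 ≥ 10 — meets.
  All elements met. The company retains the burden for Stage 3.
Stage 3 (company, a production showing, weight is at least 10): (e) 0 (union's 38 disregarded) < 10 — fails.
  Not every element is met, so the company fails to carry Stage 3.
The union prevails.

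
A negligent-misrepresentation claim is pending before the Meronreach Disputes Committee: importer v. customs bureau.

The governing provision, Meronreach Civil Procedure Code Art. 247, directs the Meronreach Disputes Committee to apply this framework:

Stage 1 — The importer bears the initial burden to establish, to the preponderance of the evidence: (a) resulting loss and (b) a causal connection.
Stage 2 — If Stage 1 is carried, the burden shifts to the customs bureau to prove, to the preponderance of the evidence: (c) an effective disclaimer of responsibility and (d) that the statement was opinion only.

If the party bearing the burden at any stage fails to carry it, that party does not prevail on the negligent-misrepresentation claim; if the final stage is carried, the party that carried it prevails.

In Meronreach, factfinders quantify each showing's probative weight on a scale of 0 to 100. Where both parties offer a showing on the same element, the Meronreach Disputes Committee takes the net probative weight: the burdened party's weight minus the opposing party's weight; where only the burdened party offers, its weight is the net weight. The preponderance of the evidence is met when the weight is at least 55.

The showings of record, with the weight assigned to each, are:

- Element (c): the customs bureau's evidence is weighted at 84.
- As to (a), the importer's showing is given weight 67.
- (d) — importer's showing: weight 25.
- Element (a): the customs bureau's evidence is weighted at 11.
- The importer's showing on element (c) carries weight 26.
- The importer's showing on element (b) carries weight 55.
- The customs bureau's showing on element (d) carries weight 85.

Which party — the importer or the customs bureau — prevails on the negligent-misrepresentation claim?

At Stage 1 the importer must meet the preponderance of the evidence (weight is at least 55): on (a) the weight is 67 less the opposing 11 gives net 56, which does reach 55, so (a) meets the standard; on (b) the weight is 55, ≥ 55, so (b) meets the standard.
  Stage 1 is satisfied; the onus moves to the customs bureau.
At Stage 2 the customs bureau must meet the preponderance of the evidence (weight is at least 55): on (c) the weight is 84 less the opposing 26 gives net 58, which does reach 55, so (c) meets the standard; on (d) the weight is 85 less the opposing 25 gives net 60, which does reach 55, so (d) meets the standard.
  The customs bureau carries the last stage.
All stages carried — the customs bureau prevails.

customs bureau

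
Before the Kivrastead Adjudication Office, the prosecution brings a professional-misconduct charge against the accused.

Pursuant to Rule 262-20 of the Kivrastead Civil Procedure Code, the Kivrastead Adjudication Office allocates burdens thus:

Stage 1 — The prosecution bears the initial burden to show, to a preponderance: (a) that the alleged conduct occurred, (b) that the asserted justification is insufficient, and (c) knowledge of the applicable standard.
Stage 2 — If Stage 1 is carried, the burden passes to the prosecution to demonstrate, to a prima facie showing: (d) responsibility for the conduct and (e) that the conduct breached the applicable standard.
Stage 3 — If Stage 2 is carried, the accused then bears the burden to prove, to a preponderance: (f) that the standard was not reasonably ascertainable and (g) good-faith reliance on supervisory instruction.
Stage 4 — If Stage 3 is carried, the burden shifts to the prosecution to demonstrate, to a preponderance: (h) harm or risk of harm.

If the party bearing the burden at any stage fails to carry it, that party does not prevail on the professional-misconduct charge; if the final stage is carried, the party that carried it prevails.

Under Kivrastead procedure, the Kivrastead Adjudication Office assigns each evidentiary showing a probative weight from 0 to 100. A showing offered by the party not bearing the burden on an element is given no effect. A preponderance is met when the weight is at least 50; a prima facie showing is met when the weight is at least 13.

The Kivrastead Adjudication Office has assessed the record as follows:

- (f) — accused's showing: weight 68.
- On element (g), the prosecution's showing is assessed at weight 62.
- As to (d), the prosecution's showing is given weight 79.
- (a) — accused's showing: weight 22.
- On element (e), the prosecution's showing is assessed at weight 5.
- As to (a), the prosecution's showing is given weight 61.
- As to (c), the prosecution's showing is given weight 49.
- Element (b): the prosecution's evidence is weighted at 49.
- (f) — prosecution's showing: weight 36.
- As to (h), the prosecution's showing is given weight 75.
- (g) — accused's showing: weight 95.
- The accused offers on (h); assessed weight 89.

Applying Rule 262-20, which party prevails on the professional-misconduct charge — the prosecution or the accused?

accused

Stage 1 — burden on prosecution; standard: a preponderance (weight is at least 50).
    (a): 61 (accused's 22 disregarded) ≥ 50 [met]
    (b): 49 < 50 [not met]
    (c): 49 < 50 [not met]
  The prosecution does not carry Stage 1.
The accused prevails.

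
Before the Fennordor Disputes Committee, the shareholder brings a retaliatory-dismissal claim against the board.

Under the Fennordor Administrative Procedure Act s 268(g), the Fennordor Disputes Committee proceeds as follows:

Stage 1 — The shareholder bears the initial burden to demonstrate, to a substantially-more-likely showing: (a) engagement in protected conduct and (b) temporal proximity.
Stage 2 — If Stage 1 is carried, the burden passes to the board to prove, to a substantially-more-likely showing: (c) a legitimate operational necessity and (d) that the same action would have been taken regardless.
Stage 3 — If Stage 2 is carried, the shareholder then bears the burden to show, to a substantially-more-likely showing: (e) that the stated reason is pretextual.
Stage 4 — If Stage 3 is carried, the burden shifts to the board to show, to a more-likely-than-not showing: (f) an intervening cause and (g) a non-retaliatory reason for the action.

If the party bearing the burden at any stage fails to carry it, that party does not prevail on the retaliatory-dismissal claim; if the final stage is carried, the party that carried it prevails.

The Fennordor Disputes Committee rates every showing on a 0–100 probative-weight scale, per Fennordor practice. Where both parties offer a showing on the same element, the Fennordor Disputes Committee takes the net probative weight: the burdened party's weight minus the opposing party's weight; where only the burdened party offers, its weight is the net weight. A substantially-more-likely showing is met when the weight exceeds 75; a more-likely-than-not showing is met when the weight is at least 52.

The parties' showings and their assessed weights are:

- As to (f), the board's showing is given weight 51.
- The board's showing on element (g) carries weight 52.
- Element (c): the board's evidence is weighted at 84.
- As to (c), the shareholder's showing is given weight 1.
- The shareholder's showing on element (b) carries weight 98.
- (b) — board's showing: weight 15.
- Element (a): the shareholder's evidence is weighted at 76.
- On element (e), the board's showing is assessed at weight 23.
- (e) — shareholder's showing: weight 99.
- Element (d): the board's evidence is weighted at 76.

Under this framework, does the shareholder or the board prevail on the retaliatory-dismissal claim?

Stage 1 — burden on shareholder; standard: a substantially-more-likely showing (weight exceeds 75).
    (a): 76 > 75 [met]
    (b): 98 − 15 = 83 > 75 [met]
  All elements met. The burden passes to the board.
Stage 2 — burden on board; standard: a substantially-more-likely showing (weight exceeds 75).
    (c): 84 − 1 = 83 > 75 [met]
    (d): 76 > 75 [met]
  All elements met. The burden passes to the shareholder.
Stage 3 — burden on shareholder; standard: a substantially-more-likely showing (weight exceeds 75).
    (e): 99 − 23 = 76 > 75 [met]
  All elements met. The burden passes to the board.
Stage 4 — burden on board; standard: a more-likely-than-not showing (weight is at least 52).
    (f): 51 < 52 [not met]
    (g): 52 ≥ 52 [met]
  The board does not carry Stage 4.
So the shareholder prevails.

shareholder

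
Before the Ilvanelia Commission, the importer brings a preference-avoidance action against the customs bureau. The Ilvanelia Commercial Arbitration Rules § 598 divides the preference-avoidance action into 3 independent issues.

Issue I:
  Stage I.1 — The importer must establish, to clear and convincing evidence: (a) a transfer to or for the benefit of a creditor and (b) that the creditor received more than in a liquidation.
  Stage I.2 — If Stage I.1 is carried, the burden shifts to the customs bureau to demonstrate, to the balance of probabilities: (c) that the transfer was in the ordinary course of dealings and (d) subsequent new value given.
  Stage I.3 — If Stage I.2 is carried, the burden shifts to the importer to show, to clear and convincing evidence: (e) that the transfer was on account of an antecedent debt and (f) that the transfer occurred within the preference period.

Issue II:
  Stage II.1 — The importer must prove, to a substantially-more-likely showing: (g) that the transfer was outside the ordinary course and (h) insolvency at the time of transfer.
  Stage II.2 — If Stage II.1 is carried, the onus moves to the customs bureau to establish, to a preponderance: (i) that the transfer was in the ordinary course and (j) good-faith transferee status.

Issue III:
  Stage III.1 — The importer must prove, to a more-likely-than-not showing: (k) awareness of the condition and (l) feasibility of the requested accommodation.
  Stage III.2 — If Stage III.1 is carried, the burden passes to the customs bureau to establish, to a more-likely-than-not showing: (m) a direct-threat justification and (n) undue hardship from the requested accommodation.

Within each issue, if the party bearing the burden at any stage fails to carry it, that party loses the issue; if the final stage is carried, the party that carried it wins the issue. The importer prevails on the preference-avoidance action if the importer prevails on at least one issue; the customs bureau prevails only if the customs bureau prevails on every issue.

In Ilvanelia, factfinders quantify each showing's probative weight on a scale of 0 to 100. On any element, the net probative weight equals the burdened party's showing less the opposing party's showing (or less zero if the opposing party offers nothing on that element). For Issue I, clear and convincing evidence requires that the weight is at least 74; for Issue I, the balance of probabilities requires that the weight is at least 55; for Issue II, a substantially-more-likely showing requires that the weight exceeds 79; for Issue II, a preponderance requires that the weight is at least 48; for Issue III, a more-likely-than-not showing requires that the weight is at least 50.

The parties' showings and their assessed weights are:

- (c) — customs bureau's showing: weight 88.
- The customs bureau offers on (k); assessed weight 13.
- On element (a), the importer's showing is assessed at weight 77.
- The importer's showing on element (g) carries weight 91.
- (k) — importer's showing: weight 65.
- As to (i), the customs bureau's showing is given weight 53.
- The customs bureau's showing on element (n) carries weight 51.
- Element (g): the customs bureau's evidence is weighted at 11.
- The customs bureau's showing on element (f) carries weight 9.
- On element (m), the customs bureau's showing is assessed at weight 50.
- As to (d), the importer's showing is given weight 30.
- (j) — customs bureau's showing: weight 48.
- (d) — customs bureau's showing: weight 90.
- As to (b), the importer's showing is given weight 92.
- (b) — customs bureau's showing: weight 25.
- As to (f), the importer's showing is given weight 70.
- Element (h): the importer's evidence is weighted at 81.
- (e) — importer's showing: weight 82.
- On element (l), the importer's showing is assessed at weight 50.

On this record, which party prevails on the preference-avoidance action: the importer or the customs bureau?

customs bureau

— Issue I —
At Stage I.1 the importer must meet clear and convincing evidence (weight is at least 74): on (a) the weight is 77, which does reach 74, so (a) meets the standard; on (b) the weight is 92 less the opposing 25 gives net 67, < 74, so (b) does not meet the standard.
  Stage I.1 not carried; the importer fails its burden.
So the customs bureau prevails on this issue.
— Issue II —
Stage II.1 — burden on importer; standard: a substantially-more-likely showing (weight exceeds 79).
    (g): 91 − 11 = 80 > 79 [met]
    (h): 81 > 79 [met]
  Stage II.1 carried; the burden shifts to the customs bureau.
Stage II.2 — burden on customs bureau; standard: a preponderance (weight is at least 48).
    (i): 53 ≥ 48 [met]
    (j): 48 ≥ 48 [met]
  All elements met at the final stage.
With every stage satisfied, the customs bureau prevails on this issue.
— Issue III —
Stage III.1 (importer, a more-likely-than-not showing, weight is at least 50): (k) net 65−13=52 ≥ 50 — meets; (l) 50 ≥ 50 — meets.
  All elements met. The burden passes to the customs bureau.
Stage III.2 (customs bureau, a more-likely-than-not showing, weight is at least 50): (m) 50 ≥ 50 — meets; (n) 51 ≥ 50 — meets.
  Stage III.2 carried; the final stage is satisfied.
With every stage satisfied, the customs bureau prevails on this issue.
Per-issue: Issue I → customs bureau; Issue II → customs bureau; Issue III → customs bureau. The importer must prevail on at least one issue; overall, the customs bureau prevails.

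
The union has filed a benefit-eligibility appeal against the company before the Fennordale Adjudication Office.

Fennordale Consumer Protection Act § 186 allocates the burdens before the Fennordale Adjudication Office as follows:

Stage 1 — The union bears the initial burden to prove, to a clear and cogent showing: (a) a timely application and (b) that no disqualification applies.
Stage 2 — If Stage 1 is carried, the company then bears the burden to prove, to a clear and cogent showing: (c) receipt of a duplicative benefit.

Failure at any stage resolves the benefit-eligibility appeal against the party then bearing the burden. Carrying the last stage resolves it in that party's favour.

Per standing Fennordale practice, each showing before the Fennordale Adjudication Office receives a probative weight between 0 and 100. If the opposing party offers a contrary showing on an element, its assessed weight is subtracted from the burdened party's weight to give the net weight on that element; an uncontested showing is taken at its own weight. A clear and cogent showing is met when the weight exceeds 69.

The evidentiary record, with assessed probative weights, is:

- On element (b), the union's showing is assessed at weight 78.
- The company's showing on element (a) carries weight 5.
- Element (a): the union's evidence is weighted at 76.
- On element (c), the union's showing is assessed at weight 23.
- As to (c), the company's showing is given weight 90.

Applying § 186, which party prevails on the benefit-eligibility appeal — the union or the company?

Stage 1 (union, a clear and cogent showing, weight exceeds 69): (a) net 76−5=71 > 69 — meets; (b) 78 > 69 — meets.
  Stage 1 carried; the burden shifts to the company.
Stage 2 (company, a clear and cogent showing, weight exceeds 69): (c) net 90−23=67 ≤ 69 — fails.
  Not every element is met, so the company fails to carry Stage 2.
The analysis ends at Stage 2; the union prevails.

union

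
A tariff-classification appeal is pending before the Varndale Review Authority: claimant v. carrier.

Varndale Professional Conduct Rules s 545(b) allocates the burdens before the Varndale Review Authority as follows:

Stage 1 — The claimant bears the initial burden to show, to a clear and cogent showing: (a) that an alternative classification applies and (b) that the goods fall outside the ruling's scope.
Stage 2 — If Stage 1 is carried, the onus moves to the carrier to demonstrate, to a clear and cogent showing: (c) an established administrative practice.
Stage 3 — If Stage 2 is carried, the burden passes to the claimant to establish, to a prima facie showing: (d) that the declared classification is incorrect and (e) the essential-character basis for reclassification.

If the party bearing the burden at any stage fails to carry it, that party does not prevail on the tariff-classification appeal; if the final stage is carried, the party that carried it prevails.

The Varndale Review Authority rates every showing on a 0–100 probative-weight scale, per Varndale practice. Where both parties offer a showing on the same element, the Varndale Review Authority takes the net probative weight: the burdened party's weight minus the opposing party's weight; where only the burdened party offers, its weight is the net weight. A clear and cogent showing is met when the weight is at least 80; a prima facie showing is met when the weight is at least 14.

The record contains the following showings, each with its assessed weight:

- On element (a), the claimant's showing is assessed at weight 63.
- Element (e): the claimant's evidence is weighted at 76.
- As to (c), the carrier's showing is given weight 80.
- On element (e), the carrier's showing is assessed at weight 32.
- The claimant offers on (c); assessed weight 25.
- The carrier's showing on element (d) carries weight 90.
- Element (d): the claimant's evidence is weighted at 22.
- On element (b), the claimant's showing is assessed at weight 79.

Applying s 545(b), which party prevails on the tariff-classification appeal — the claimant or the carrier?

At Stage 1 the claimant must meet a clear and cogent showing (weight is at least 80): on (a) the weight is 63, < 80, so (a) does not meet the standard; on (b) the weight is 79, which does not reach 80, so (b) does not meet the standard.
  Not every element is met, so the claimant fails to carry Stage 1.
So the carrier prevails.

carrier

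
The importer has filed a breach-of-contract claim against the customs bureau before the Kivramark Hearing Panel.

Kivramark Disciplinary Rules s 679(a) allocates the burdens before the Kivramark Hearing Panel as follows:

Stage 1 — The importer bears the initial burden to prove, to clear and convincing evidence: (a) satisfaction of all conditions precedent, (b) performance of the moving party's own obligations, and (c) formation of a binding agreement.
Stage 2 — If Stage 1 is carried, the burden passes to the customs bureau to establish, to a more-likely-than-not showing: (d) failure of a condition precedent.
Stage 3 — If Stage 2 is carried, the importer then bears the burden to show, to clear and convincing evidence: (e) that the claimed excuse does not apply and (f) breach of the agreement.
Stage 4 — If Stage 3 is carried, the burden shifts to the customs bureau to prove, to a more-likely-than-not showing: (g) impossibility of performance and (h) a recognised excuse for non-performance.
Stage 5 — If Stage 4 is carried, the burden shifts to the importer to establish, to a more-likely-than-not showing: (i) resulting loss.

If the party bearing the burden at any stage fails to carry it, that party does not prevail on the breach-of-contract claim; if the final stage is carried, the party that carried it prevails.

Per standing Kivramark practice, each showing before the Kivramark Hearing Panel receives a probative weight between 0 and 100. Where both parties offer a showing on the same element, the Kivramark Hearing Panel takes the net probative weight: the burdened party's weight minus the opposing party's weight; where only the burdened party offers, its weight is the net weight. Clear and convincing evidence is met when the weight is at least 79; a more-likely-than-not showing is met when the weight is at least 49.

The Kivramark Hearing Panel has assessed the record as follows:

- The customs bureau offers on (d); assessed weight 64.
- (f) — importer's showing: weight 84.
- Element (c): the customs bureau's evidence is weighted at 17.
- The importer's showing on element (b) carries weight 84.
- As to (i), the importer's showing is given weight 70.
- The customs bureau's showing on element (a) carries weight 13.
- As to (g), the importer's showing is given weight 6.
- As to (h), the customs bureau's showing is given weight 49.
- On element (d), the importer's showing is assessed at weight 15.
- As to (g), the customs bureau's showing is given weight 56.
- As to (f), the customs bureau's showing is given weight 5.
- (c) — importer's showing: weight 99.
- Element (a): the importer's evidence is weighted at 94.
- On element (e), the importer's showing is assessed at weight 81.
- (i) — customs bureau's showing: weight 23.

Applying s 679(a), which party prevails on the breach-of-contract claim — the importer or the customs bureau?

Stage 1 — burden on importer; standard: clear and convincing evidence (weight is at least 79).
    (a): 94 − 13 = 81 ≥ 79 [met]
    (b): 84 ≥ 79 [met]
    (c): 99 − 17 = 82 ≥ 79 [met]
  Stage 1 is satisfied; the onus moves to the customs bureau.
Stage 2 — burden on customs bureau; standard: a more-likely-than-not showing (weight is at least 49).
    (d): 64 − 15 = 49 ≥ 49 [met]
  All elements met. The burden passes to the importer.
Stage 3 — burden on importer; standard: clear and convincing evidence (weight is at least 79).
    (e): 81 ≥ 79 [met]
    (f): 84 − 5 = 79 ≥ 79 [met]
  The importer carries Stage 3; the customs bureau now bears the burden.
Stage 4 — burden on customs bureau; standard: a more-likely-than-not showing (weight is at least 49).
    (g): 56 − 6 = 50 ≥ 49 [met]
    (h): 49 ≥ 49 [met]
  Stage 4 carried; the burden shifts to the importer.
Stage 5 — burden on importer; standard: a more-likely-than-not showing (weight is at least 49).
    (i): 70 − 23 = 47 < 49 [not met]
  The importer does not carry Stage 5.
So the customs bureau prevails.

customs bureau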